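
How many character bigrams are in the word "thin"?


Word: "thin" (length 4)
Number of 2-grams = length - 2 + 1 = 4 - 2 + 1
= 3


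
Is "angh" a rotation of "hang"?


Word: "hang", Candidate: "angh"
Method: check if candidate is substring of word+word
"hanghang" contains "angh"? Yes
Is rotation = Yes


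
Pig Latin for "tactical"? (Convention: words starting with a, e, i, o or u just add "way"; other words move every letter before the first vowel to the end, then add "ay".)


Word: "tactical"
Starts with consonant(s) → move to end, add 'ay'
Consonant cluster: "t"
Pig Latin = "acticaltay"


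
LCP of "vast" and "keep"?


Word 1: "vast"
Word 2: "keep"
Comparing from start:
  Pos 0: 'v' != 'k' (stop)
LCP = "" (length 0)


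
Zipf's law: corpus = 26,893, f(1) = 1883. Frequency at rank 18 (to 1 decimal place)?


Zipf's law: f(r) = f(1) / r
f(1) = 1883
f(18) = 1883 / 18
= 104.6 occurrences


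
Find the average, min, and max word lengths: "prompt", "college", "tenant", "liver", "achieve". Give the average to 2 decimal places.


Lengths: "prompt"=6, "college"=7, "tenant"=6, "liver"=5, "achieve"=7
Sum = 31, Count = 5
Average = 31/5 = 6.20
= avg=6.20, min=5, max=7


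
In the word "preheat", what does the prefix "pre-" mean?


Prefix: pre-
Example: preheat (pre- + heat)
Meaning = before


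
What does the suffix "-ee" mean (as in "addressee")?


Suffix: -ee
As in: addressee -> address + -ee
Meaning = one who receives


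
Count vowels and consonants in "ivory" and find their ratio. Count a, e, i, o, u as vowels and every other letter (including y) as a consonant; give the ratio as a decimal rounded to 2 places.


Word: "ivory"
Vowels (a,e,i,o,u): 2
Consonants: 3
Ratio = 2/3
= 0.67


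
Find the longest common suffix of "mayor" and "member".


Word 1: "mayor"
Word 2: "member"
Comparing from end:
  Pos -1: 'r' == 'r'
  Pos -2: 'o' != 'e' (stop)
LCS = "r" (length 1)


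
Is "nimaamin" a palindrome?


Word: "nimaamin"
Reversed: "nimaamin"
Forward == Backward? nimaamin == nimaamin
Palindrome = Yes


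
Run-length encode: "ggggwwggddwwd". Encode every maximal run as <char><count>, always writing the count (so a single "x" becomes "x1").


String: "ggggwwggddwwd"
Scanning for consecutive runs:
  'g' x 4
  'w' x 2
  'g' x 2
  'd' x 2
  'w' x 2
  'd' x 1
RLE = "g4w2g2d2w2d1"


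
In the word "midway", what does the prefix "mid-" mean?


Prefix: mid-
Example: midway (mid- + way)
Meaning = middle


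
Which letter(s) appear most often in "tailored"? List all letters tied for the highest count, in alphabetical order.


Word: "tailored"
Letter counts:
  'a': 1
  'd': 1
  'e': 1
  'i': 1
  'l': 1
  'o': 1
  'r': 1
  't': 1
Maximum count = 1
Most frequent = 'a', 'd', 'e', 'i', 'l', 'o', 'r', 't' (1 time each)


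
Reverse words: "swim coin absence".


Original: "swim coin absence"
Words (1..n): swim | coin | absence
Reversed (n..1): absence | coin | swim
Result = "absence coin swim"


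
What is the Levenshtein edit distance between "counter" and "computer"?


Word 1: "counter" (length 7)
Word 2: "computer" (length 8)
One optimal edit sequence (insert/delete/substitute each cost 1):
  1. keep 'c'
  2. keep 'o'
  3. insert 'm'  (+1)
  4. substitute 'u' -> 'p'  (+1)
  5. substitute 'n' -> 'u'  (+1)
  6. keep 't'
  7. keep 'e'
  8. keep 'r'
Total edit operations: 3
Edit distance = 3


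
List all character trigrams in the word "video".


Word: "video" (length 5)
Number of trigrams = 5 - 3 + 1 = 3
  Position 0: "vid"
  Position 1: "ide"
  Position 2: "deo"
Trigrams = "vid", "ide", "deo"


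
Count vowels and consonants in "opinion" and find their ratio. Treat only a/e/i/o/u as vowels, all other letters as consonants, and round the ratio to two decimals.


Word: "opinion"
Vowels (a,e,i,o,u): 4
Consonants: 3
Ratio = 4/3
= 1.33


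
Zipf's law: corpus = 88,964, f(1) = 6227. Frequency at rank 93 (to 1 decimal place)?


Zipf's law: f(r) = f(1) / r
f(1) = 6227
f(93) = 6227 / 93
= 67.0 occurrences


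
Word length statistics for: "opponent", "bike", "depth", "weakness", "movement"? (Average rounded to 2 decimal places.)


Lengths: "opponent"=8, "bike"=4, "depth"=5, "weakness"=8, "movement"=8
Sum = 33, Count = 5
Average = 33/5 = 6.60
= avg=6.60, min=4, max=8


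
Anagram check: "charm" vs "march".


Word 1: "charm" → sorted: achmr
Word 2: "march" → sorted: achmr
Same letters? achmr == achmr
Anagram = Yes


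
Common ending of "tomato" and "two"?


Word 1: "tomato"
Word 2: "two"
Comparing from end:
  Pos -1: 'o' == 'o'
  Pos -2: 't' != 'w' (stop)
LCS = "o" (length 1)


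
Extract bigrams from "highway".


Word: "highway" (length 7)
Number of bigrams = 7 - 2 + 1 = 6
  Position 0: "hi"
  Position 1: "ig"
  Position 2: "gh"
  Position 3: "hw"
  Position 4: "wa"
  Position 5: "ay"
Bigrams = "hi", "ig", "gh", "hw", "wa", "ay"


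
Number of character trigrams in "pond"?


Word: "pond" (length 4)
Number of 3-grams = length - 3 + 1 = 4 - 3 + 1
= 2


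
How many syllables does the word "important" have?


Word: "important"
Syllable breakdown: im · por · tant
Counting: 3 parts
= 3 syllables


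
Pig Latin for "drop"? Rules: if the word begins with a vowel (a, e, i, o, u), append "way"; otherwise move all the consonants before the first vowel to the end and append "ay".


Word: "drop"
Starts with consonant(s) → move to end, add 'ay'
Consonant cluster: "dr"
Pig Latin = "opdray"


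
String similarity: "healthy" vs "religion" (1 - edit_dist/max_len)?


Word 1: "healthy" (length 7)
Word 2: "religion" (length 8)
One optimal edit sequence:
  1. substitute 'h' -> 'r'  (+1)
  2. keep 'e'
  3. insert 'l'  (+1)
  4. substitute 'a' -> 'i'  (+1)
  5. substitute 'l' -> 'g'  (+1)
  6. substitute 't' -> 'i'  (+1)
  7. substitute 'h' -> 'o'  (+1)
  8. substitute 'y' -> 'n'  (+1)
Edit distance = 7
Max length = max(7, 8) = 8
Similarity = 1 - 7/8
= 0.1250


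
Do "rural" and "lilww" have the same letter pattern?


Pattern of "rural": [0, 1, 0, 2, 3]
Pattern of "lilww": [0, 1, 0, 2, 2]
Patterns do not match
Same pattern = No


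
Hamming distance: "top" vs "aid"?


Comparing character by character (same length = 3):
  Pos 0: 't' vs 'a' !=
  Pos 1: 'o' vs 'i' !=
  Pos 2: 'p' vs 'd' !=
Hamming distance = 3


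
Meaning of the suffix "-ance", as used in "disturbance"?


Suffix: -ance
As in: disturbance -> disturb + -ance
Meaning = state of


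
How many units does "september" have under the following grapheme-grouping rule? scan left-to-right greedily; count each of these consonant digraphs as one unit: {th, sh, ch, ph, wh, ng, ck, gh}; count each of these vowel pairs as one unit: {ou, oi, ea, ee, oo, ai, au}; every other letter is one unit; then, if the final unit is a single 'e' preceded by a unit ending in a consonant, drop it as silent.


Word: "september" (9 letters)
Left-to-right scan:
  [1] 's' (letter)
  [2] 'e' (letter)
  [3] 'p' (letter)
  [4] 't' (letter)
  [5] 'e' (letter)
  [6] 'm' (letter)
  [7] 'b' (letter)
  [8] 'e' (letter)
  [9] 'r' (letter)
Units from scan: 9
Sound units = 9 units


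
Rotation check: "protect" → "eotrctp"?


Word: "protect", Candidate: "eotrctp"
Method: check if candidate is substring of word+word
"protectprotect" contains "eotrctp"? No
Is rotation = No


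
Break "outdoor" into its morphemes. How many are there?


Word: "outdoor"
Morphemes: out- + door
Each morpheme carries meaning
= 2 morphemes


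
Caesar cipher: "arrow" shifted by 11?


Word: "arrow"
Shift: 11
Each letter → (letter + shift) mod 26:
  'a' (0) + 11 = 11 → 'l'
  'r' (17) + 11 = 2 → 'c'
  'r' (17) + 11 = 2 → 'c'
  'o' (14) + 11 = 25 → 'z'
  'w' (22) + 11 = 7 → 'h'
Result = "lcczh"


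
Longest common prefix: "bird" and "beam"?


Word 1: "bird"
Word 2: "beam"
Comparing from start:
  Pos 0: 'b' == 'b'
  Pos 1: 'i' != 'e' (stop)
LCP = "b" (length 1)


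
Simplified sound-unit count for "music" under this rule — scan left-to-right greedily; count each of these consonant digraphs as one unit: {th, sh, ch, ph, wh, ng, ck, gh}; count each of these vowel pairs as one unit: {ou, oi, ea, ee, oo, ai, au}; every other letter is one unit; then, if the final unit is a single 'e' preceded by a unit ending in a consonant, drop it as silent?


Word: "music" (5 letters)
Left-to-right scan:
  [1] 'm' (letter)
  [2] 'u' (letter)
  [3] 's' (letter)
  [4] 'i' (letter)
  [5] 'c' (letter)
Units from scan: 5
Sound units = 5 units


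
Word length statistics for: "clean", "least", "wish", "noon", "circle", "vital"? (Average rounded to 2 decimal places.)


Lengths: "clean"=5, "least"=5, "wish"=4, "noon"=4, "circle"=6, "vital"=5
Sum = 29, Count = 6
Average = 29/6 = 4.83
= avg=4.83, min=4, max=6


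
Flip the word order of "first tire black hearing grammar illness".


Original: "first tire black hearing grammar illness"
Words (1..n): first | tire | black | hearing | grammar | illness
Reversed (n..1): illness | grammar | hearing | black | tire | first
Result = "illness grammar hearing black tire first"


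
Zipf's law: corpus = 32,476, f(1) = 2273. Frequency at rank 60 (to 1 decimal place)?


Zipf's law: f(r) = f(1) / r
f(1) = 2273
f(60) = 2273 / 60
= 37.9 occurrences


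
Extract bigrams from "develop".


Word: "develop" (length 7)
Number of bigrams = 7 - 2 + 1 = 6
  Position 0: "de"
  Position 1: "ev"
  Position 2: "ve"
  Position 3: "el"
  Position 4: "lo"
  Position 5: "op"
Bigrams = "de", "ev", "ve", "el", "lo", "op"


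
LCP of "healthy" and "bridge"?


Word 1: "healthy"
Word 2: "bridge"
Comparing from start:
  Pos 0: 'h' != 'b' (stop)
LCP = "" (length 0)


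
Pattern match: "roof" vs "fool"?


Pattern of "roof": [0, 1, 1, 2]
Pattern of "fool": [0, 1, 1, 2]
Patterns match
Same pattern = Yes


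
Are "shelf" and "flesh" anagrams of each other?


Word 1: "shelf" → sorted: efhls
Word 2: "flesh" → sorted: efhls
Same letters? efhls == efhls
Anagram = Yes


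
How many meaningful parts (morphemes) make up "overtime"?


Word: "overtime"
Morphemes: over- / time
Each morpheme carries meaning
= 2 morphemes


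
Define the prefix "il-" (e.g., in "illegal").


Prefix: il-
Example: illegal = il- + legal
Meaning = not


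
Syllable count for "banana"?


Word: "banana"
Syllable breakdown: ba | na | na
Counting: 3 parts
= 3 syllables


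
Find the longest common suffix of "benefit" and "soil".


Word 1: "benefit"
Word 2: "soil"
Comparing from end:
  Pos -1: 't' != 'l' (stop)
LCS = "" (length 0)


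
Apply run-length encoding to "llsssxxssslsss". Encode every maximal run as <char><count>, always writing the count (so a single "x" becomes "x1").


String: "llsssxxssslsss"
Scanning for consecutive runs:
  'l' x 2
  's' x 3
  'x' x 2
  's' x 3
  'l' x 1
  's' x 3
RLE = "l2s3x2s3l1s3"


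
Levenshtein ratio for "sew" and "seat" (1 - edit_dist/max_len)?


Word 1: "sew" (length 3)
Word 2: "seat" (length 4)
One optimal edit sequence:
  1. keep 's'
  2. keep 'e'
  3. insert 'a'  (+1)
  4. substitute 'w' -> 't'  (+1)
Edit distance = 2
Max length = max(3, 4) = 4
Similarity = 1 - 2/4
= 0.5000


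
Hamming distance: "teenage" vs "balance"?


Comparing character by character (same length = 7):
  Pos 0: 't' vs 'b' !=
  Pos 1: 'e' vs 'a' !=
  Pos 2: 'e' vs 'l' !=
  Pos 3: 'n' vs 'a' !=
  Pos 4: 'a' vs 'n' !=
  Pos 5: 'g' vs 'c' !=
  Pos 6: 'e' vs 'e' =
Hamming distance = 6


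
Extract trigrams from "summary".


Word: "summary" (length 7)
Number of trigrams = 7 - 3 + 1 = 5
  Position 0: "sum"
  Position 1: "umm"
  Position 2: "mma"
  Position 3: "mar"
  Position 4: "ary"
Trigrams = "sum", "umm", "mma", "mar", "ary"


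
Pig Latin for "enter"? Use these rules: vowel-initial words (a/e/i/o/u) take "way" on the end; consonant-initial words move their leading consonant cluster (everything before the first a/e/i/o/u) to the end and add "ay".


Word: "enter"
Starts with vowel → add 'way'
Pig Latin = "enterway"


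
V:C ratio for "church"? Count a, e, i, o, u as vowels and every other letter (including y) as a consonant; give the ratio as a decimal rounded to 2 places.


Word: "church"
Vowels (a,e,i,o,u): 1
Consonants: 5
Ratio = 1/5
= 0.20


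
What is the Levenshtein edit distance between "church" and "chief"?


Word 1: "church" (length 6)
Word 2: "chief" (length 5)
One optimal edit sequence (insert/delete/substitute each cost 1):
  1. keep 'c'
  2. keep 'h'
  3. delete 'u'  (+1)
  4. substitute 'r' -> 'i'  (+1)
  5. substitute 'c' -> 'e'  (+1)
  6. substitute 'h' -> 'f'  (+1)
Total edit operations: 4
Edit distance = 4


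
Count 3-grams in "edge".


Word: "edge" (length 4)
Number of 3-grams = length - 3 + 1 = 4 - 3 + 1
= 2


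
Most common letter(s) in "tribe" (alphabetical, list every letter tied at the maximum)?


Word: "tribe"
Letter counts:
  'b': 1
  'e': 1
  'i': 1
  'r': 1
  't': 1
Maximum count = 1
Most frequent = 'b', 'e', 'i', 'r', 't' (1 time each)


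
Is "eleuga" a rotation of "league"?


Word: "league", Candidate: "eleuga"
Method: check if candidate is substring of word+word
"leagueleague" contains "eleuga"? No
Is rotation = No


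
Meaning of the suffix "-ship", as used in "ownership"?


Suffix: -ship
Example: ownership = owner + -ship
Meaning = state / position


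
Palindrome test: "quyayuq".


Word: "quyayuq"
Reversed: "quyayuq"
Forward == Backward? quyayuq == quyayuq
Palindrome = Yes


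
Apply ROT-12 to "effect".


Word: "effect"
Shift: 12
Each letter → (letter + shift) mod 26:
  'e' (4) + 12 = 16 → 'q'
  'f' (5) + 12 = 17 → 'r'
  'f' (5) + 12 = 17 → 'r'
  'e' (4) + 12 = 16 → 'q'
  'c' (2) + 12 = 14 → 'o'
  't' (19) + 12 = 5 → 'f'
Result = "qrrqof"


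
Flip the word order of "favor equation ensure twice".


Original: "favor equation ensure twice"
Words (1..n): favor | equation | ensure | twice
Reversed (n..1): twice | ensure | equation | favor
Result = "twice ensure equation favor"


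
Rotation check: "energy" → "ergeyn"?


Word: "energy", Candidate: "ergeyn"
Method: check if candidate is substring of word+word
"energyenergy" contains "ergeyn"? No
Is rotation = No


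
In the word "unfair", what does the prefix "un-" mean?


Prefix: un-
Example: unfair (un- + fair)
Meaning = not / reverse


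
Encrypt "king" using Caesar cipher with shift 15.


Word: "king"
Shift: 15
Each letter → (letter + shift) mod 26:
  'k' (10) + 15 = 25 → 'z'
  'i' (8) + 15 = 23 → 'x'
  'n' (13) + 15 = 2 → 'c'
  'g' (6) + 15 = 21 → 'v'
Result = "zxcv"


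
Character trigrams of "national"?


Word: "national" (length 8)
Number of trigrams = 8 - 3 + 1 = 6
  Position 0: "nat"
  Position 1: "ati"
  Position 2: "tio"
  Position 3: "ion"
  Position 4: "ona"
  Position 5: "nal"
Trigrams = "nat", "ati", "tio", "ion", "ona", "nal"


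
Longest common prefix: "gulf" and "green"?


Word 1: "gulf"
Word 2: "green"
Comparing from start:
  Pos 0: 'g' == 'g'
  Pos 1: 'u' != 'r' (stop)
LCP = "g" (length 1)


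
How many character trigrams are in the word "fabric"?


Word: "fabric" (length 6)
Number of 3-grams = length - 3 + 1 = 6 - 3 + 1
= 4


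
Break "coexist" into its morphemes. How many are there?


Word: "coexist"
Morphemes: co- + exist
Each morpheme carries meaning
= 2 morphemes


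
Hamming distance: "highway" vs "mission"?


Comparing character by character (same length = 7):
  Pos 0: 'h' vs 'm' !=
  Pos 1: 'i' vs 'i' =
  Pos 2: 'g' vs 's' !=
  Pos 3: 'h' vs 's' !=
  Pos 4: 'w' vs 'i' !=
  Pos 5: 'a' vs 'o' !=
  Pos 6: 'y' vs 'n' !=
Hamming distance = 6


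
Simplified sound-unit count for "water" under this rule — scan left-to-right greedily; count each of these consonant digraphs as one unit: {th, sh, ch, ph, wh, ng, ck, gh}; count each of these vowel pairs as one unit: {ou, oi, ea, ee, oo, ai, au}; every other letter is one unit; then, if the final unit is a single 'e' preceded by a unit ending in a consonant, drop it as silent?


Word: "water" (5 letters)
Left-to-right scan:
  (1) 'w' (letter)
  (2) 'a' (letter)
  (3) 't' (letter)
  (4) 'e' (letter)
  (5) 'r' (letter)
Units from scan: 5
Sound units = 5 units


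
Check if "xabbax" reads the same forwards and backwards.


Word: "xabbax"
Reversed: "xabbax"
Forward == Backward? xabbax == xabbax
Palindrome = Yes


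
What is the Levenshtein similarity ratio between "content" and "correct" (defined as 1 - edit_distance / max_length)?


Word 1: "content" (length 7)
Word 2: "correct" (length 7)
One optimal edit sequence:
  1. keep 'c'
  2. keep 'o'
  3. substitute 'n' -> 'r'  (+1)
  4. substitute 't' -> 'r'  (+1)
  5. keep 'e'
  6. substitute 'n' -> 'c'  (+1)
  7. keep 't'
Edit distance = 3
Max length = max(7, 7) = 7
Similarity = 1 - 3/7
= 0.5714


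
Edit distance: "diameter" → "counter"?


Word 1: "diameter" (length 8)
Word 2: "counter" (length 7)
One optimal edit sequence (insert/delete/substitute each cost 1):
  1. delete 'd'  (+1)
  2. substitute 'i' -> 'c'  (+1)
  3. substitute 'a' -> 'o'  (+1)
  4. substitute 'm' -> 'u'  (+1)
  5. substitute 'e' -> 'n'  (+1)
  6. keep 't'
  7. keep 'e'
  8. keep 'r'
Total edit operations: 5
Edit distance = 5


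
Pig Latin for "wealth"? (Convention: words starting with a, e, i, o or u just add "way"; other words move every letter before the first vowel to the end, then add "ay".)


Word: "wealth"
Starts with consonant(s) → move to end, add 'ay'
Consonant cluster: "w"
Pig Latin = "ealthway"


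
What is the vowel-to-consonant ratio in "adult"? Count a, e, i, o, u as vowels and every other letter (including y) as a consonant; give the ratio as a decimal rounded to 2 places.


Word: "adult"
Vowels (a,e,i,o,u): 2
Consonants: 3
Ratio = 2/3
= 0.67


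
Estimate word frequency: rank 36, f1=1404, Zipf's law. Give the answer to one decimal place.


Zipf's law: f(r) = f(1) / r
f(1) = 1404
f(36) = 1404 / 36
= 39.0 occurrences


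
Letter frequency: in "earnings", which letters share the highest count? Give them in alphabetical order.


Word: "earnings"
Letter counts:
  'a': 1
  'e': 1
  'g': 1
  'i': 1
  'n': 2
  'r': 1
  's': 1
Maximum count = 2
Most frequent = 'n' (2 times each)


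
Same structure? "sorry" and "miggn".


Pattern of "sorry": [0, 1, 2, 2, 3]
Pattern of "miggn": [0, 1, 2, 2, 3]
Patterns match
Same pattern = Yes


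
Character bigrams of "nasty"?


Word: "nasty" (length 5)
Number of bigrams = 5 - 2 + 1 = 4
  Position 0: "na"
  Position 1: "as"
  Position 2: "st"
  Position 3: "ty"
Bigrams = "na", "as", "st", "ty"


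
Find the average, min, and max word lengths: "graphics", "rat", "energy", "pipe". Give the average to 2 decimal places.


Lengths: "graphics"=8, "rat"=3, "energy"=6, "pipe"=4
Sum = 21, Count = 4
Average = 21/4 = 5.25
= avg=5.25, min=3, max=8


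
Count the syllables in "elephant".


Word: "elephant"
Syllable breakdown: el / e / phant
Counting: 3 parts
= 3 syllables


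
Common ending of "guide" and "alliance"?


Word 1: "guide"
Word 2: "alliance"
Comparing from end:
  Pos -1: 'e' == 'e'
  Pos -2: 'd' != 'c' (stop)
LCS = "e" (length 1)


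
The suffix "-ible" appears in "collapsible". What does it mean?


Suffix: -ible
Example: collapsible (collapse + -ible, with a spelling change)
Meaning = capable of


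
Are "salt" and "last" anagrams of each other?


Word 1: "salt" → sorted: alst
Word 2: "last" → sorted: alst
Same letters? alst == alst
Anagram = Yes


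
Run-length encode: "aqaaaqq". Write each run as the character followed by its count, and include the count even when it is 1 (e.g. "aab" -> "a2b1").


String: "aqaaaqq"
Scanning for consecutive runs:
  'a' x 1
  'q' x 1
  'a' x 3
  'q' x 2
RLE = "a1q1a3q2"


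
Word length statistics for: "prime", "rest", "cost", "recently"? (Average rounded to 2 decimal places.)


Lengths: "prime"=5, "rest"=4, "cost"=4, "recently"=8
Sum = 21, Count = 4
Average = 21/4 = 5.25
= avg=5.25, min=4, max=8


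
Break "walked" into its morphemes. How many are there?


Word: "walked"
Morphemes: walk + -ed
Each morpheme carries meaning
= 2 morphemes


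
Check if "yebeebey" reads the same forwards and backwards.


Word: "yebeebey"
Reversed: "yebeebey"
Forward == Backward? yebeebey == yebeebey
Palindrome = Yes


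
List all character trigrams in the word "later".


Word: "later" (length 5)
Number of trigrams = 5 - 3 + 1 = 3
  Position 0: "lat"
  Position 1: "ate"
  Position 2: "ter"
Trigrams = "lat", "ate", "ter"


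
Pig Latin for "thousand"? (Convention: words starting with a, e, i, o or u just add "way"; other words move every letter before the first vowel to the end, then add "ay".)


Word: "thousand"
Starts with consonant(s) → move to end, add 'ay'
Consonant cluster: "th"
Pig Latin = "ousandthay"


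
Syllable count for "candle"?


Word: "candle"
Syllable breakdown: can / dle
Counting: 2 parts
= 2 syllables


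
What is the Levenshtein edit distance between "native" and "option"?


Word 1: "native" (length 6)
Word 2: "option" (length 6)
One optimal edit sequence (insert/delete/substitute each cost 1):
  1. substitute 'n' -> 'o'  (+1)
  2. substitute 'a' -> 'p'  (+1)
  3. keep 't'
  4. keep 'i'
  5. substitute 'v' -> 'o'  (+1)
  6. substitute 'e' -> 'n'  (+1)
Total edit operations: 4
Edit distance = 4


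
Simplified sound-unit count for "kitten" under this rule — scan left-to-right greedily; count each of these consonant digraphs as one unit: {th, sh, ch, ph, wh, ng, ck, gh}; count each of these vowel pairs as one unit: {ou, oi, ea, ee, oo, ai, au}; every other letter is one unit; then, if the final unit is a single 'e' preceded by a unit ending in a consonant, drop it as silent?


Word: "kitten" (6 letters)
Left-to-right scan:
  [1] 'k' (letter)
  [2] 'i' (letter)
  [3] 't' (letter)
  [4] 't' (letter)
  [5] 'e' (letter)
  [6] 'n' (letter)
Units from scan: 6
Sound units = 6 units


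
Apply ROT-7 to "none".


Word: "none"
Shift: 7
Each letter → (letter + shift) mod 26:
  'n' (13) + 7 = 20 → 'u'
  'o' (14) + 7 = 21 → 'v'
  'n' (13) + 7 = 20 → 'u'
  'e' (4) + 7 = 11 → 'l'
Result = "uvul"


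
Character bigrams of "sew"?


Word: "sew" (length 3)
Number of bigrams = 3 - 2 + 1 = 2
  Position 0: "se"
  Position 1: "ew"
Bigrams = "se", "ew"


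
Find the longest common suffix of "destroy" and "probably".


Word 1: "destroy"
Word 2: "probably"
Comparing from end:
  Pos -1: 'y' == 'y'
  Pos -2: 'o' != 'l' (stop)
LCS = "y" (length 1)


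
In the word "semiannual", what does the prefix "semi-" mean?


Prefix: semi-
Example: semiannual = semi- + annual
Meaning = half


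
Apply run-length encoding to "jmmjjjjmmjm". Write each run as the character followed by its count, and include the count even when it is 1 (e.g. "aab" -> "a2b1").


String: "jmmjjjjmmjm"
Scanning for consecutive runs:
  'j' x 1
  'm' x 2
  'j' x 4
  'm' x 2
  'j' x 1
  'm' x 1
RLE = "j1m2j4m2j1m1"


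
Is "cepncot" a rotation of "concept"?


Word: "concept", Candidate: "cepncot"
Method: check if candidate is substring of word+word
"conceptconcept" contains "cepncot"? No
Is rotation = No


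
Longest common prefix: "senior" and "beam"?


Word 1: "senior"
Word 2: "beam"
Comparing from start:
  Pos 0: 's' != 'b' (stop)
LCP = "" (length 0)


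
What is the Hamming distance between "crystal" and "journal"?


Comparing character by character (same length = 7):
  Pos 0: 'c' vs 'j' !=
  Pos 1: 'r' vs 'o' !=
  Pos 2: 'y' vs 'u' !=
  Pos 3: 's' vs 'r' !=
  Pos 4: 't' vs 'n' !=
  Pos 5: 'a' vs 'a' =
  Pos 6: 'l' vs 'l' =
Hamming distance = 5


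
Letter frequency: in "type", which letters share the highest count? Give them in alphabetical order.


Word: "type"
Letter counts:
  'e': 1
  'p': 1
  't': 1
  'y': 1
Maximum count = 1
Most frequent = 'e', 'p', 't', 'y' (1 time each)


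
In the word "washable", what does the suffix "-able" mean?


Suffix: -able
Example: washable = wash + -able
Meaning = capable of


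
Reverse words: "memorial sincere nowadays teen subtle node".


Original: "memorial sincere nowadays teen subtle node"
Words (1..n): memorial | sincere | nowadays | teen | subtle | node
Reversed (n..1): node | subtle | teen | nowadays | sincere | memorial
Result = "node subtle teen nowadays sincere memorial"


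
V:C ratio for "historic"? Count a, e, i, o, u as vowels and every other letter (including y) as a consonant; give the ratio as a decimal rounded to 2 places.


Word: "historic"
Vowels (a,e,i,o,u): 3
Consonants: 5
Ratio = 3/5
= 0.60


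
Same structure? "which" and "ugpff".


Pattern of "which": [0, 1, 2, 3, 1]
Pattern of "ugpff": [0, 1, 2, 3, 3]
Patterns do not match
Same pattern = No


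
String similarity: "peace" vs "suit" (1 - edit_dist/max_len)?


Word 1: "peace" (length 5)
Word 2: "suit" (length 4)
One optimal edit sequence:
  1. delete 'p'  (+1)
  2. substitute 'e' -> 's'  (+1)
  3. substitute 'a' -> 'u'  (+1)
  4. substitute 'c' -> 'i'  (+1)
  5. substitute 'e' -> 't'  (+1)
Edit distance = 5
Max length = max(5, 4) = 5
Similarity = 1 - 5/5
= 0.0000


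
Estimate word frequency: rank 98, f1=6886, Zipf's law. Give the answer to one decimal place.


Zipf's law: f(r) = f(1) / r
f(1) = 6886
f(98) = 6886 / 98
= 70.3 occurrences


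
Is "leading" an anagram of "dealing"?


Word 1: "dealing" → sorted: adegiln
Word 2: "leading" → sorted: adegiln
Same letters? adegiln == adegiln
Anagram = Yes


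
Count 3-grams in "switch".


Word: "switch" (length 6)
Number of 3-grams = length - 3 + 1 = 6 - 3 + 1
= 4


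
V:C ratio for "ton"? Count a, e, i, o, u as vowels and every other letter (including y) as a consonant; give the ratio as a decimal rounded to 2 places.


Word: "ton"
Vowels (a,e,i,o,u): 1
Consonants: 2
Ratio = 1/2
= 0.50


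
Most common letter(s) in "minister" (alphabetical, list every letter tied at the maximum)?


Word: "minister"
Letter counts:
  'e': 1
  'i': 2
  'm': 1
  'n': 1
  'r': 1
  's': 1
  't': 1
Maximum count = 2
Most frequent = 'i' (2 times each)


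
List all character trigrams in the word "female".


Word: "female" (length 6)
Number of trigrams = 6 - 3 + 1 = 4
  Position 0: "fem"
  Position 1: "ema"
  Position 2: "mal"
  Position 3: "ale"
Trigrams = "fem", "ema", "mal", "ale"


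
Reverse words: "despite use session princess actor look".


Original: "despite use session princess actor look"
Words (1..n): despite | use | session | princess | actor | look
Reversed (n..1): look | actor | princess | session | use | despite
Result = "look actor princess session use despite"


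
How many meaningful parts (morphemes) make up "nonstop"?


Word: "nonstop"
Morphemes: non- | stop
Each morpheme carries meaning
= 2 morphemes


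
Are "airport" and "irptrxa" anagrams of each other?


Word 1: "airport" → sorted: aioprrt
Word 2: "irptrxa" → sorted: aiprrtx
Same letters? aioprrt != aiprrtx
Anagram = No


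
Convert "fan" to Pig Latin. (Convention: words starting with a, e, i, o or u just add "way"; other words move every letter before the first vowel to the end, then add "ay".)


Word: "fan"
Starts with consonant(s) → move to end, add 'ay'
Consonant cluster: "f"
Pig Latin = "anfay"


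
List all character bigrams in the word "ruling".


Word: "ruling" (length 6)
Number of bigrams = 6 - 2 + 1 = 5
  Position 0: "ru"
  Position 1: "ul"
  Position 2: "li"
  Position 3: "in"
  Position 4: "ng"
Bigrams = "ru", "ul", "li", "in", "ng"


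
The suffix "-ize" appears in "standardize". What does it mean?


Suffix: -ize
Example: standardize (standard + -ize)
Meaning = to make


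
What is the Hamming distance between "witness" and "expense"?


Comparing character by character (same length = 7):
  Pos 0: 'w' vs 'e' !=
  Pos 1: 'i' vs 'x' !=
  Pos 2: 't' vs 'p' !=
  Pos 3: 'n' vs 'e' !=
  Pos 4: 'e' vs 'n' !=
  Pos 5: 's' vs 's' =
  Pos 6: 's' vs 'e' !=
Hamming distance = 6


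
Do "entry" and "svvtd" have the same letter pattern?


Pattern of "entry": [0, 1, 2, 3, 4]
Pattern of "svvtd": [0, 1, 1, 2, 3]
Patterns do not match
Same pattern = No


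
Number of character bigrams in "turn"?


Word: "turn" (length 4)
Number of 2-grams = length - 2 + 1 = 4 - 2 + 1
= 3


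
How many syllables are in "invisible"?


Word: "invisible"
Syllable breakdown: in | vis | i | ble
Counting: 4 parts
= 4 syllables


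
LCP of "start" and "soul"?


Word 1: "start"
Word 2: "soul"
Comparing from start:
  Pos 0: 's' == 's'
  Pos 1: 't' != 'o' (stop)
LCP = "s" (length 1)


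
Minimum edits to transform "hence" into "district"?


Word 1: "hence" (length 5)
Word 2: "district" (length 8)
One optimal edit sequence (insert/delete/substitute each cost 1):
  1. insert 'd'  (+1)
  2. insert 'i'  (+1)
  3. insert 's'  (+1)
  4. substitute 'h' -> 't'  (+1)
  5. substitute 'e' -> 'r'  (+1)
  6. substitute 'n' -> 'i'  (+1)
  7. keep 'c'
  8. substitute 'e' -> 't'  (+1)
Total edit operations: 7
Edit distance = 7


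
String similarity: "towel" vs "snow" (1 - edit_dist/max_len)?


Word 1: "towel" (length 5)
Word 2: "snow" (length 4)
One optimal edit sequence:
  1. insert 's'  (+1)
  2. substitute 't' -> 'n'  (+1)
  3. keep 'o'
  4. keep 'w'
  5. delete 'e'  (+1)
  6. delete 'l'  (+1)
Edit distance = 4
Max length = max(5, 4) = 5
Similarity = 1 - 4/5
= 0.2000


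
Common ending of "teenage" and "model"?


Word 1: "teenage"
Word 2: "model"
Comparing from end:
  Pos -1: 'e' != 'l' (stop)
LCS = "" (length 0)


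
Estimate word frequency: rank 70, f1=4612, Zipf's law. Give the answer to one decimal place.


Zipf's law: f(r) = f(1) / r
f(1) = 4612
f(70) = 4612 / 70
= 65.9 occurrences


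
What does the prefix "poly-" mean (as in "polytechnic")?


Prefix: poly-
As in: polytechnic -> poly- + technic
Meaning = many


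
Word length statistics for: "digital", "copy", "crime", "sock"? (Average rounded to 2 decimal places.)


Lengths: "digital"=7, "copy"=4, "crime"=5, "sock"=4
Sum = 20, Count = 4
Average = 20/4 = 5.00
= avg=5.00, min=4, max=7


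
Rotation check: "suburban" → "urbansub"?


Word: "suburban", Candidate: "urbansub"
Method: check if candidate is substring of word+word
"suburbansuburban" contains "urbansub"? Yes
Is rotation = Yes


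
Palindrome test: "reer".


Word: "reer"
Reversed: "reer"
Forward == Backward? reer == reer
Palindrome = Yes


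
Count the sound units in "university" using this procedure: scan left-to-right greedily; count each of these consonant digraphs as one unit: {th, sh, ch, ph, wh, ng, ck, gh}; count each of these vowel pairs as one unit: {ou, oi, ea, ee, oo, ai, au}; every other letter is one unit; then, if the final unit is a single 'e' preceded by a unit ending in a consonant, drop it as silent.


Word: "university" (10 letters)
Left-to-right scan:
  [1] 'u' (letter)
  [2] 'n' (letter)
  [3] 'i' (letter)
  [4] 'v' (letter)
  [5] 'e' (letter)
  [6] 'r' (letter)
  [7] 's' (letter)
  [8] 'i' (letter)
  [9] 't' (letter)
  [10] 'y' (letter)
Units from scan: 10
Sound units = 10 units


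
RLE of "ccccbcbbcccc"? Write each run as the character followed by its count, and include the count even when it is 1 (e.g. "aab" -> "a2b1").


String: "ccccbcbbcccc"
Scanning for consecutive runs:
  'c' x 4
  'b' x 1
  'c' x 1
  'b' x 2
  'c' x 4
RLE = "c4b1c1b2c4"


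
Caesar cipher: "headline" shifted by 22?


Word: "headline"
Shift: 22
Each letter → (letter + shift) mod 26:
  'h' (7) + 22 = 3 → 'd'
  'e' (4) + 22 = 0 → 'a'
  'a' (0) + 22 = 22 → 'w'
  'd' (3) + 22 = 25 → 'z'
  'l' (11) + 22 = 7 → 'h'
  'i' (8) + 22 = 4 → 'e'
  'n' (13) + 22 = 9 → 'j'
  'e' (4) + 22 = 0 → 'a'
Result = "dawzheja"


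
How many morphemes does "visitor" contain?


Word: "visitor"
Morphemes: visit | -or
Each morpheme carries meaning
= 2 morphemes


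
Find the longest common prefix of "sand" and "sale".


Word 1: "sand"
Word 2: "sale"
Comparing from start:
  Pos 0: 's' == 's'
  Pos 1: 'a' == 'a'
  Pos 2: 'n' != 'l' (stop)
LCP = "sa" (length 2)


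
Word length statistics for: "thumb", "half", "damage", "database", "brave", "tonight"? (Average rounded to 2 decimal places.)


Lengths: "thumb"=5, "half"=4, "damage"=6, "database"=8, "brave"=5, "tonight"=7
Sum = 35, Count = 6
Average = 35/6 = 5.83
= avg=5.83, min=4, max=8


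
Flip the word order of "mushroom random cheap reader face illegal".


Original: "mushroom random cheap reader face illegal"
Words (1..n): mushroom | random | cheap | reader | face | illegal
Reversed (n..1): illegal | face | reader | cheap | random | mushroom
Result = "illegal face reader cheap random mushroom"


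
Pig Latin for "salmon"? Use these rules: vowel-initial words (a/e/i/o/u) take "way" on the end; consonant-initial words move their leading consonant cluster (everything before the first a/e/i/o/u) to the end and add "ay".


Word: "salmon"
Starts with consonant(s) → move to end, add 'ay'
Consonant cluster: "s"
Pig Latin = "almonsay"


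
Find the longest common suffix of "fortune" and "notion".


Word 1: "fortune"
Word 2: "notion"
Comparing from end:
  Pos -1: 'e' != 'n' (stop)
LCS = "" (length 0)


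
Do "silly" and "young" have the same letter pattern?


Pattern of "silly": [0, 1, 2, 2, 3]
Pattern of "young": [0, 1, 2, 3, 4]
Patterns do not match
Same pattern = No


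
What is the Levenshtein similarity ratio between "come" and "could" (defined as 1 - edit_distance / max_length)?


Word 1: "come" (length 4)
Word 2: "could" (length 5)
One optimal edit sequence:
  1. keep 'c'
  2. keep 'o'
  3. insert 'u'  (+1)
  4. substitute 'm' -> 'l'  (+1)
  5. substitute 'e' -> 'd'  (+1)
Edit distance = 3
Max length = max(4, 5) = 5
Similarity = 1 - 3/5
= 0.4000


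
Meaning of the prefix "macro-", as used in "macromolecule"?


Prefix: macro-
As in: macromolecule -> macro- + molecule
Meaning = large


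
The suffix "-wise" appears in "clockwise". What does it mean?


Suffix: -wise
Example: clockwise = clock + -wise
Meaning = in the manner of


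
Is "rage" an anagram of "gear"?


Word 1: "gear" → sorted: aegr
Word 2: "rage" → sorted: aegr
Same letters? aegr == aegr
Anagram = Yes


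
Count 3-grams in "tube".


Word: "tube" (length 4)
Number of 3-grams = length - 3 + 1 = 4 - 3 + 1
= 2


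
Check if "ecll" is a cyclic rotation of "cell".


Word: "cell", Candidate: "ecll"
Method: check if candidate is substring of word+word
"cellcell" contains "ecll"? No
Is rotation = No


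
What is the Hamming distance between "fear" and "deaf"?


Comparing character by character (same length = 4):
  Pos 0: 'f' vs 'd' !=
  Pos 1: 'e' vs 'e' =
  Pos 2: 'a' vs 'a' =
  Pos 3: 'r' vs 'f' !=
Hamming distance = 2


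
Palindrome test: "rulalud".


Word: "rulalud"
Reversed: "dulalur"
Forward == Backward? rulalud != dulalur
Palindrome = No


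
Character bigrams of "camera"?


Word: "camera" (length 6)
Number of bigrams = 6 - 2 + 1 = 5
  Position 0: "ca"
  Position 1: "am"
  Position 2: "me"
  Position 3: "er"
  Position 4: "ra"
Bigrams = "ca", "am", "me", "er", "ra"


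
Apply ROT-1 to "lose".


Word: "lose"
Shift: 1
Each letter → (letter + shift) mod 26:
  'l' (11) + 1 = 12 → 'm'
  'o' (14) + 1 = 15 → 'p'
  's' (18) + 1 = 19 → 't'
  'e' (4) + 1 = 5 → 'f'
Result = "mptf"


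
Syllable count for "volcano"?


Word: "volcano"
Syllable breakdown: vol · ca · no
Counting: 3 parts
= 3 syllables


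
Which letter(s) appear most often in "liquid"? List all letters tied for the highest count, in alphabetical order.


Word: "liquid"
Letter counts:
  'd': 1
  'i': 2
  'l': 1
  'q': 1
  'u': 1
Maximum count = 2
Most frequent = 'i' (2 times each)


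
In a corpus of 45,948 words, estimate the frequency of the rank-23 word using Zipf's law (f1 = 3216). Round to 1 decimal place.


Zipf's law: f(r) = f(1) / r
f(1) = 3216
f(23) = 3216 / 23
= 139.8 occurrences


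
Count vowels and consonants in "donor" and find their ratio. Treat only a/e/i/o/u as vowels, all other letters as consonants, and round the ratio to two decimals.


Word: "donor"
Vowels (a,e,i,o,u): 2
Consonants: 3
Ratio = 2/3
= 0.67


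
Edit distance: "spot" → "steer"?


Word 1: "spot" (length 4)
Word 2: "steer" (length 5)
One optimal edit sequence (insert/delete/substitute each cost 1):
  1. keep 's'
  2. insert 't'  (+1)
  3. substitute 'p' -> 'e'  (+1)
  4. substitute 'o' -> 'e'  (+1)
  5. substitute 't' -> 'r'  (+1)
Total edit operations: 4
Edit distance = 4


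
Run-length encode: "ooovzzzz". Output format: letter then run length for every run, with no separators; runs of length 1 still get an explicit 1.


String: "ooovzzzz"
Scanning for consecutive runs:
  'o' x 3
  'v' x 1
  'z' x 4
RLE = "o3v1z4"


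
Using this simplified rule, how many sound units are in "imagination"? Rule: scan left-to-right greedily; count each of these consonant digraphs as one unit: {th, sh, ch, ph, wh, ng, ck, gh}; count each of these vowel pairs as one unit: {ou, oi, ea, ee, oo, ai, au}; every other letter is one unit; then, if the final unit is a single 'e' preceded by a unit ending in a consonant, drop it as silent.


Word: "imagination" (11 letters)
Left-to-right scan:
  [1] 'i' (letter)
  [2] 'm' (letter)
  [3] 'a' (letter)
  [4] 'g' (letter)
  [5] 'i' (letter)
  [6] 'n' (letter)
  [7] 'a' (letter)
  [8] 't' (letter)
  [9] 'i' (letter)
  [10] 'o' (letter)
  [11] 'n' (letter)
Units from scan: 11
Sound units = 11 units


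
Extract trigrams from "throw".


Word: "throw" (length 5)
Number of trigrams = 5 - 3 + 1 = 3
  Position 0: "thr"
  Position 1: "hro"
  Position 2: "row"
Trigrams = "thr", "hro", "row"


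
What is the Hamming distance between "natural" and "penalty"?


Comparing character by character (same length = 7):
  Pos 0: 'n' vs 'p' !=
  Pos 1: 'a' vs 'e' !=
  Pos 2: 't' vs 'n' !=
  Pos 3: 'u' vs 'a' !=
  Pos 4: 'r' vs 'l' !=
  Pos 5: 'a' vs 't' !=
  Pos 6: 'l' vs 'y' !=
Hamming distance = 7


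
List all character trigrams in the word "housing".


Word: "housing" (length 7)
Number of trigrams = 7 - 3 + 1 = 5
  Position 0: "hou"
  Position 1: "ous"
  Position 2: "usi"
  Position 3: "sin"
  Position 4: "ing"
Trigrams = "hou", "ous", "usi", "sin", "ing"


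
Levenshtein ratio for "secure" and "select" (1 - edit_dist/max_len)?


Word 1: "secure" (length 6)
Word 2: "select" (length 6)
One optimal edit sequence:
  1. keep 's'
  2. keep 'e'
  3. substitute 'c' -> 'l'  (+1)
  4. substitute 'u' -> 'e'  (+1)
  5. substitute 'r' -> 'c'  (+1)
  6. substitute 'e' -> 't'  (+1)
Edit distance = 4
Max length = max(6, 6) = 6
Similarity = 1 - 4/6
= 0.3333


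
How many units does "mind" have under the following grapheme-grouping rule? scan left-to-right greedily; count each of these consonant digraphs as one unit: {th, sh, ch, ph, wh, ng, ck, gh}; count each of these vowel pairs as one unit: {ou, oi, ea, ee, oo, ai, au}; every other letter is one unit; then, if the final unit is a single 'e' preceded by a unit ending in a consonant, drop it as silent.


Word: "mind" (4 letters)
Left-to-right scan:
  (1) 'm' (letter)
  (2) 'i' (letter)
  (3) 'n' (letter)
  (4) 'd' (letter)
Units from scan: 4
Sound units = 4 units


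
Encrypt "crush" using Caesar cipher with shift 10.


Word: "crush"
Shift: 10
Each letter → (letter + shift) mod 26:
  'c' (2) + 10 = 12 → 'm'
  'r' (17) + 10 = 1 → 'b'
  'u' (20) + 10 = 4 → 'e'
  's' (18) + 10 = 2 → 'c'
  'h' (7) + 10 = 17 → 'r'
Result = "mbecr"


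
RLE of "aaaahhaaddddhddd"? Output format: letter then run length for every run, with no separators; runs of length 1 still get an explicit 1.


String: "aaaahhaaddddhddd"
Scanning for consecutive runs:
  'a' x 4
  'h' x 2
  'a' x 2
  'd' x 4
  'h' x 1
  'd' x 3
RLE = "a4h2a2d4h1d3"
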